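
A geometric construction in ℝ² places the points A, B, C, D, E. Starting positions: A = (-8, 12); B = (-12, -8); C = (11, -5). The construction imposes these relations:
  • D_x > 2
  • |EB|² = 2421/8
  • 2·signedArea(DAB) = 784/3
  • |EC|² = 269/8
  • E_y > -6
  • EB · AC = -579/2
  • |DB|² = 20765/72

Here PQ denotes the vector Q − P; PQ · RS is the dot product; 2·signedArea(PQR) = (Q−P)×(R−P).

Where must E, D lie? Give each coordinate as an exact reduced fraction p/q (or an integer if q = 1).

1. E_x = 21/4  [line -19·x + 17·y + 395/2 = 0 ∩ |EB|² = 2421/8]
2. E_y = -23/4  [line -19·x + 17·y + 395/2 = 0 ∩ |EB|² = 2421/8]
   → E = (21/4, -23/4)
3. D_x = 11/4  [line 20·x + -4·y + -160/3 = 0 ∩ |DB|² = 20765/72]
4. D_y = 5/12  [line 20·x + -4·y + -160/3 = 0 ∩ |DB|² = 20765/72]
   → D = (11/4, 5/12)

D = (11/4, 5/12)
E = (21/4, -23/4)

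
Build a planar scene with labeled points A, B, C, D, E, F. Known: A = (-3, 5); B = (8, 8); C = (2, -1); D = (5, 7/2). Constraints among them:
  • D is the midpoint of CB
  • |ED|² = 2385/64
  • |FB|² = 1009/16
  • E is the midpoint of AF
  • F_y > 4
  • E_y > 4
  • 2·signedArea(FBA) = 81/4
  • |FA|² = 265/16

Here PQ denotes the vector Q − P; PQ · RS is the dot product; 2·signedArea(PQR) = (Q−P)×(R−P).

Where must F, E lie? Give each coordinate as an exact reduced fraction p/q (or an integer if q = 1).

E = (-1, 37/8)
F = (1, 17/4)

1. F_x = 1  [line 3·x + -11·y + 175/4 = 0 ∩ |FA|² = 265/16]
2. F_y = 17/4  [line 3·x + -11·y + 175/4 = 0 ∩ |FA|² = 265/16]
   → F = (1, 17/4)
3. E_x = -1  [E is the midpoint of AF]
4. E_y = 37/8  [E is the midpoint of AF]
   → E = (-1, 37/8)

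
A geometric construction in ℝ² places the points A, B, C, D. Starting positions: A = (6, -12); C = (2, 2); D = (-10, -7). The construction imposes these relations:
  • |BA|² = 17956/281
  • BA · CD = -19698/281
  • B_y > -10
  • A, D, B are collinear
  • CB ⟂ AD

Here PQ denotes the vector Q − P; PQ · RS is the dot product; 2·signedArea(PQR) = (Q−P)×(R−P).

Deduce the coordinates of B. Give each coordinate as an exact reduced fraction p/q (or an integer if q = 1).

B = (-458/281, -2702/281)

1. B_x = -458/281  [A, D, B are collinear ∩ CB ⟂ AD]
2. B_y = -2702/281  [A, D, B are collinear ∩ CB ⟂ AD]
   → B = (-458/281, -2702/281)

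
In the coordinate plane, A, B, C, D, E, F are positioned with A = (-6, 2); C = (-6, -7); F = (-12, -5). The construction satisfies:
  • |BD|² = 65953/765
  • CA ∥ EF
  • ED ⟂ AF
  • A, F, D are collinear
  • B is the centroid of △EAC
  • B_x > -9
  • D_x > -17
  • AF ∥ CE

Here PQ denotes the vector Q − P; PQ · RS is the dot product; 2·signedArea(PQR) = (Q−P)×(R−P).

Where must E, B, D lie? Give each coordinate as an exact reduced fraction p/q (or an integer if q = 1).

1. E_x = -12  [CA ∥ EF ∩ AF ∥ CE]
2. E_y = -14  [CA ∥ EF ∩ AF ∥ CE]
   → E = (-12, -14)
3. B_x = -8  [B is the centroid of △EAC]
4. B_y = -19/3  [B is the centroid of △EAC]
   → B = (-8, -19/3)
5. D_x = -1398/85  [A, F, D are collinear ∩ ED ⟂ AF]
6. D_y = -866/85  [A, F, D are collinear ∩ ED ⟂ AF]
   → D = (-1398/85, -866/85)

B = (-8, -19/3)
D = (-1398/85, -866/85)
E = (-12, -14)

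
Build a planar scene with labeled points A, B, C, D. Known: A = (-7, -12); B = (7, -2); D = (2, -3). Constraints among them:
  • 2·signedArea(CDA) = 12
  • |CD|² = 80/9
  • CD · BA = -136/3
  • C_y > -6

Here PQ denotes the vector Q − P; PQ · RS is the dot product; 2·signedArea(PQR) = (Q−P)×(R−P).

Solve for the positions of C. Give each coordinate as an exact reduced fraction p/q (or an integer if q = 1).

1. C_x = 2/3  [CD · BA = -136/3 ∩ 2·signedArea(CDA) = 12]
2. C_y = -17/3  [CD · BA = -136/3 ∩ 2·signedArea(CDA) = 12]
   → C = (2/3, -17/3)

C = (2/3, -17/3)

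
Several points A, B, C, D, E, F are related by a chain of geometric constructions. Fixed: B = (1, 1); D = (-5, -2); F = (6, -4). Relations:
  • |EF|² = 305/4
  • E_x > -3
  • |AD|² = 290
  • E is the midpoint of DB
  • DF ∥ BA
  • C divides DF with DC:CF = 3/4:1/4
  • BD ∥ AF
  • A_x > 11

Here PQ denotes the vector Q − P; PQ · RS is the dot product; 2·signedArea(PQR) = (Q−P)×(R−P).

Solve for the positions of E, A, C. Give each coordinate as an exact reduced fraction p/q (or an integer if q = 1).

1. E_x = -2  [E is the midpoint of DB]
2. E_y = -1/2  [E is the midpoint of DB]
   → E = (-2, -1/2)
3. A_x = 12  [BD ∥ AF ∩ DF ∥ BA]
4. A_y = -1  [BD ∥ AF ∩ DF ∥ BA]
   → A = (12, -1)
5. C_x = 13/4  [C divides DF with DC:CF = 3/4:1/4]
6. C_y = -7/2  [C divides DF with DC:CF = 3/4:1/4]
   → C = (13/4, -7/2)

A = (12, -1)
C = (13/4, -7/2)
E = (-2, -1/2)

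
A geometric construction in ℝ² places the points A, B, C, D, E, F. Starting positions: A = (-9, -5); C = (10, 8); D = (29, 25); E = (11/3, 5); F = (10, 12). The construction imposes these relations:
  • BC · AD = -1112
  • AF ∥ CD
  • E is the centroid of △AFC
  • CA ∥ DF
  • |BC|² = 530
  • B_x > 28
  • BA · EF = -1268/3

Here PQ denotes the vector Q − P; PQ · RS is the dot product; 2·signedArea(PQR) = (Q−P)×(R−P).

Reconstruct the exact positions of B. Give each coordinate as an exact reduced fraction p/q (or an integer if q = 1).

1. B_x = 29  [BC · AD = -1112 ∩ BA · EF = -1268/3]
2. B_y = 21  [BC · AD = -1112 ∩ BA · EF = -1268/3]
   → B = (29, 21)

B = (29, 21)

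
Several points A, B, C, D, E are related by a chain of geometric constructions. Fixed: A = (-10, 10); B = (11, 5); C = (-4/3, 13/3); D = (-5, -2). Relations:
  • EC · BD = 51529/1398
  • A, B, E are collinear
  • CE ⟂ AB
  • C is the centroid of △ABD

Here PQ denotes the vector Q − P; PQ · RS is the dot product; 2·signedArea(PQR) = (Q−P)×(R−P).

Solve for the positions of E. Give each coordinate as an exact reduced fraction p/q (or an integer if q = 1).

1. E_x = -243/466  [A, B, E are collinear ∩ CE ⟂ AB]
2. E_y = 10825/1398  [A, B, E are collinear ∩ CE ⟂ AB]
   → E = (-243/466, 10825/1398)

E = (-243/466, 10825/1398)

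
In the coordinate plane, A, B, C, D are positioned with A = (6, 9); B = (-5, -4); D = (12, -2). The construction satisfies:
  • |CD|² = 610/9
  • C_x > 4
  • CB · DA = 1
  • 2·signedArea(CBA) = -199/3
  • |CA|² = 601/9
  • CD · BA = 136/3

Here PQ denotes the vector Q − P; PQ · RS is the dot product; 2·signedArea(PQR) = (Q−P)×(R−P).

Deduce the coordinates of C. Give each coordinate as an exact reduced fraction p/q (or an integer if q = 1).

C = (13/3, 1)

1. C_x = 13/3  [CD · BA = 136/3 ∩ 2·signedArea(CBA) = -199/3]
2. C_y = 1  [CD · BA = 136/3 ∩ 2·signedArea(CBA) = -199/3]
   → C = (13/3, 1)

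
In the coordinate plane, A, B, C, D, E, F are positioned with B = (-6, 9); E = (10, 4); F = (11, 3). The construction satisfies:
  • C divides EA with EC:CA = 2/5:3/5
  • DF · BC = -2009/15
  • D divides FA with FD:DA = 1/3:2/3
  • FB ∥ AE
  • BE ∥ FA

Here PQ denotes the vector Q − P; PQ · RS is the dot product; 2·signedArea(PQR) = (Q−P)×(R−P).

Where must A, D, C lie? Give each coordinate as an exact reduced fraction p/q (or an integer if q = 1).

A = (27, -2)
C = (84/5, 8/5)
D = (49/3, 4/3)

1. A_x = 27  [FB ∥ AE ∩ BE ∥ FA]
2. A_y = -2  [FB ∥ AE ∩ BE ∥ FA]
   → A = (27, -2)
3. D_x = 49/3  [D divides FA with FD:DA = 1/3:2/3]
4. D_y = 4/3  [D divides FA with FD:DA = 1/3:2/3]
   → D = (49/3, 4/3)
5. C_x = 84/5  [C divides EA with EC:CA = 2/5:3/5]
6. C_y = 8/5  [C divides EA with EC:CA = 2/5:3/5]
   → C = (84/5, 8/5)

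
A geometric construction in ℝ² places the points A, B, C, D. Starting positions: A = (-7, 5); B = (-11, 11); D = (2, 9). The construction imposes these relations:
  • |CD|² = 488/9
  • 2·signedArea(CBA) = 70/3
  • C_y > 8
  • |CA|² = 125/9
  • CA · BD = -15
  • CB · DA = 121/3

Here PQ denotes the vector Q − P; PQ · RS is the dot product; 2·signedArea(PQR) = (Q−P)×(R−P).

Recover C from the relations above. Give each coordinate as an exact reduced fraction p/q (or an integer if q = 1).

1. C_x = -16/3  [2·signedArea(CBA) = 70/3 ∩ CA · BD = -15]
2. C_y = 25/3  [2·signedArea(CBA) = 70/3 ∩ CA · BD = -15]
   → C = (-16/3, 25/3)

C = (-16/3, 25/3)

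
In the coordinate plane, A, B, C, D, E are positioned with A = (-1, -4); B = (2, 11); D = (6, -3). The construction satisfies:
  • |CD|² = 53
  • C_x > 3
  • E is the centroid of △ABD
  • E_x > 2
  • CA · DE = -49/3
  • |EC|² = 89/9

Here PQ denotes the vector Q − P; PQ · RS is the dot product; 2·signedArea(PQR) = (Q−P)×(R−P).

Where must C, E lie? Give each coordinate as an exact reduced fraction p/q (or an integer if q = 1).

C = (4, 4)
E = (7/3, 4/3)

1. E_x = 7/3  [E is the centroid of △ABD]
2. E_y = 4/3  [E is the centroid of △ABD]
   → E = (7/3, 4/3)
3. C_x = 4  [line 11/3·x + -13/3·y + 8/3 = 0 ∩ |CD|² = 53]
4. C_y = 4  [line 11/3·x + -13/3·y + 8/3 = 0 ∩ |CD|² = 53]
   → C = (4, 4)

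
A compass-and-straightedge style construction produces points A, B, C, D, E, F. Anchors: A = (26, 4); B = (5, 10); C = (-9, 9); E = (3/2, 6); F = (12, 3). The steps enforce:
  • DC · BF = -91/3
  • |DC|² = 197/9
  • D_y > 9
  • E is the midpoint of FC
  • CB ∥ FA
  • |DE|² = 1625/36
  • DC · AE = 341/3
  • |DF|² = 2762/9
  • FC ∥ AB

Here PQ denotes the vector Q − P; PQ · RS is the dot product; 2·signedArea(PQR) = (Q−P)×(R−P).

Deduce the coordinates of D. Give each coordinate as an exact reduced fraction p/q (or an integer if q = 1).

1. D_x = -13/3  [DC · BF = -91/3 ∩ DC · AE = 341/3]
2. D_y = 28/3  [DC · BF = -91/3 ∩ DC · AE = 341/3]
   → D = (-13/3, 28/3)

D = (-13/3, 28/3)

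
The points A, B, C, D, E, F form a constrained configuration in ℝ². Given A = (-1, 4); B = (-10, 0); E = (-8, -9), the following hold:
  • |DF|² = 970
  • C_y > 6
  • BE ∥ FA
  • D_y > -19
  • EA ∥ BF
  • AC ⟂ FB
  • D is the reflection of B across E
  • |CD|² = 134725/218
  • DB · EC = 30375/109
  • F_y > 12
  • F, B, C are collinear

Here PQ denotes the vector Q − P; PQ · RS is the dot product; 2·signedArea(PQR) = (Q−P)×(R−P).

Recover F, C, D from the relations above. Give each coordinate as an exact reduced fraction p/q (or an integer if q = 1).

C = (-1375/218, 1495/218)
D = (-6, -18)
F = (-3, 13)

1. F_x = -3  [BE ∥ FA ∩ EA ∥ BF]
2. F_y = 13  [BE ∥ FA ∩ EA ∥ BF]
   → F = (-3, 13)
3. C_x = -1375/218  [F, B, C are collinear ∩ AC ⟂ FB]
4. C_y = 1495/218  [F, B, C are collinear ∩ AC ⟂ FB]
   → C = (-1375/218, 1495/218)
5. D_x = -6  [D is the reflection of B across E]
6. D_y = -18  [D is the reflection of B across E]
   → D = (-6, -18)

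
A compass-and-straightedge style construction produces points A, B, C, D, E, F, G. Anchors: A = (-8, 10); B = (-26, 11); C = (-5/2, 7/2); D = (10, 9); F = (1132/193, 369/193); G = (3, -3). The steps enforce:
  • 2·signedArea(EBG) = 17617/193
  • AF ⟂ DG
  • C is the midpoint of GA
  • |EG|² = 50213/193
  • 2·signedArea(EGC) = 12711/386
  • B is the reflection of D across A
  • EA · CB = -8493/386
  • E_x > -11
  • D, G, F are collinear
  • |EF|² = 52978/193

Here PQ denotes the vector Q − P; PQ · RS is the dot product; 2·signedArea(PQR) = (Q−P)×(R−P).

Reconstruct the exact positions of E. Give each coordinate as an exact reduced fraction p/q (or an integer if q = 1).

1. E_x = -1943/193  [2·signedArea(EGC) = 12711/386 ∩ EA · CB = -8493/386]
2. E_y = 1246/193  [2·signedArea(EGC) = 12711/386 ∩ EA · CB = -8493/386]
   → E = (-1943/193, 1246/193)

E = (-1943/193, 1246/193)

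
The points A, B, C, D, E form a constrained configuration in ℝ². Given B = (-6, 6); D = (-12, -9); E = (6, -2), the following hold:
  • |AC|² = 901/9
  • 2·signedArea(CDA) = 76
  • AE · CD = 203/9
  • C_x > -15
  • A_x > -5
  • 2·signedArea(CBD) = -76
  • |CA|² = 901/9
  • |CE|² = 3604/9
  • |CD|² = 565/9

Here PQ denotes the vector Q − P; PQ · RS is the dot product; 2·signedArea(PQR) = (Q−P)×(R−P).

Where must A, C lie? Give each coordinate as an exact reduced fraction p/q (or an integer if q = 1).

1. C_x = -14  [line 15·x + -6·y + 202 = 0 ∩ |CD|² = 565/9]
2. C_y = -4/3  [line 15·x + -6·y + 202 = 0 ∩ |CD|² = 565/9]
   → C = (-14, -4/3)
3. A_x = -4  [AE · CD = 203/9 ∩ 2·signedArea(CDA) = 76]
4. A_y = -5/3  [AE · CD = 203/9 ∩ 2·signedArea(CDA) = 76]
   → A = (-4, -5/3)

A = (-4, -5/3)
C = (-14, -4/3)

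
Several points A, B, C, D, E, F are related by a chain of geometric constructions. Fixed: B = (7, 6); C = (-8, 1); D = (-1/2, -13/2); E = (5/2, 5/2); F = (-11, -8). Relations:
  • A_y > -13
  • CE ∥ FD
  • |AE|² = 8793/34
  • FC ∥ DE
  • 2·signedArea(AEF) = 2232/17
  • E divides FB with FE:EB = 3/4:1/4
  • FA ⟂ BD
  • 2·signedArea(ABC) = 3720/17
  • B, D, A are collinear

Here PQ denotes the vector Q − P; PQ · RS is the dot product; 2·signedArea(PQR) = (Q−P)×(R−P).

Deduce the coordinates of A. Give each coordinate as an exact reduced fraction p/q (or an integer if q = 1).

A = (-67/17, -208/17)

1. A_x = -67/17  [B, D, A are collinear ∩ FA ⟂ BD]
2. A_y = -208/17  [B, D, A are collinear ∩ FA ⟂ BD]
   → A = (-67/17, -208/17)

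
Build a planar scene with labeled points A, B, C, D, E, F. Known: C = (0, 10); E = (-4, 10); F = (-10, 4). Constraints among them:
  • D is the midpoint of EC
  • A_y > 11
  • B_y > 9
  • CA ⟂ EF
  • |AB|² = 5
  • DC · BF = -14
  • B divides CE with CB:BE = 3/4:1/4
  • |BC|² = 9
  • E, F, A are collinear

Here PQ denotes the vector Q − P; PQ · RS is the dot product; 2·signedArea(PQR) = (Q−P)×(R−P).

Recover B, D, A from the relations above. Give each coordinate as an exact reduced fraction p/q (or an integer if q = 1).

A = (-2, 12)
B = (-3, 10)
D = (-2, 10)

1. B_x = -3  [B divides CE with CB:BE = 3/4:1/4]
2. B_y = 10  [B divides CE with CB:BE = 3/4:1/4]
   → B = (-3, 10)
3. D_x = -2  [D is the midpoint of EC]
4. D_y = 10  [D is the midpoint of EC]
   → D = (-2, 10)
5. A_x = -2  [E, F, A are collinear ∩ CA ⟂ EF]
6. A_y = 12  [E, F, A are collinear ∩ CA ⟂ EF]
   → A = (-2, 12)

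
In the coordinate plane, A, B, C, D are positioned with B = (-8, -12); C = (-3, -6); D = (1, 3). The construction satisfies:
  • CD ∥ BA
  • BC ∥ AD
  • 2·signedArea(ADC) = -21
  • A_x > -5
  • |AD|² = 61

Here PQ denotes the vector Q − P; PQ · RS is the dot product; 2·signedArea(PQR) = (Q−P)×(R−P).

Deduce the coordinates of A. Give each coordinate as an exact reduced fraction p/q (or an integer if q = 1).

A = (-4, -3)

1. A_x = -4  [BC ∥ AD ∩ CD ∥ BA]
2. A_y = -3  [BC ∥ AD ∩ CD ∥ BA]
   → A = (-4, -3)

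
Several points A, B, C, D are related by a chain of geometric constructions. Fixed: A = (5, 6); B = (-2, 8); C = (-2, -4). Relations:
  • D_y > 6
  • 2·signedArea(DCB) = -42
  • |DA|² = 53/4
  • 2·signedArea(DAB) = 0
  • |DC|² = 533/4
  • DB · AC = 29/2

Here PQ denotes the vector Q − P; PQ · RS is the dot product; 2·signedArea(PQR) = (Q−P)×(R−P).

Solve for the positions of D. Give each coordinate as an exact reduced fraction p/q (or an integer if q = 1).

1. D_x = 3/2  [2·signedArea(DAB) = 0 ∩ 2·signedArea(DCB) = -42]
2. D_y = 7  [2·signedArea(DAB) = 0 ∩ 2·signedArea(DCB) = -42]
   → D = (3/2, 7)

D = (3/2, 7)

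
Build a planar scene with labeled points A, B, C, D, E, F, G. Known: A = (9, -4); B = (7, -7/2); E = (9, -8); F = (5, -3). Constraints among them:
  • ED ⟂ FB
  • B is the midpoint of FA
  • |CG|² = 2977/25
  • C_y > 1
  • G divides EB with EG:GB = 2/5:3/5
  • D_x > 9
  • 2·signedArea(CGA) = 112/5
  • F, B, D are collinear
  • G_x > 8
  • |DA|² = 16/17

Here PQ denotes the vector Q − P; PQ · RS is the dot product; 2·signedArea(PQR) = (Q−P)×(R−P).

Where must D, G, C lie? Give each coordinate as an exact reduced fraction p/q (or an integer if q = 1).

C = (1, 2)
D = (169/17, -72/17)
G = (41/5, -31/5)

1. D_x = 169/17  [F, B, D are collinear ∩ ED ⟂ FB]
2. D_y = -72/17  [F, B, D are collinear ∩ ED ⟂ FB]
   → D = (169/17, -72/17)
3. G_x = 41/5  [G divides EB with EG:GB = 2/5:3/5]
4. G_y = -31/5  [G divides EB with EG:GB = 2/5:3/5]
   → G = (41/5, -31/5)
5. C_x = 1  [line -11/5·x + 4/5·y + 3/5 = 0 ∩ |CG|² = 2977/25]
6. C_y = 2  [line -11/5·x + 4/5·y + 3/5 = 0 ∩ |CG|² = 2977/25]
   → C = (1, 2)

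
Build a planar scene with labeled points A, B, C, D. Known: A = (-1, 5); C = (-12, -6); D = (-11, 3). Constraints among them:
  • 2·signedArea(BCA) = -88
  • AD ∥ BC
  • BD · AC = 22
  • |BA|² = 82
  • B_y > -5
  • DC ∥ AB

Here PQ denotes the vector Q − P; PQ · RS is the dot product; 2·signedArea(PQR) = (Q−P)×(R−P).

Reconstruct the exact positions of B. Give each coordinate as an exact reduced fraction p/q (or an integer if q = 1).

1. B_x = -2  [AD ∥ BC ∩ DC ∥ AB]
2. B_y = -4  [AD ∥ BC ∩ DC ∥ AB]
   → B = (-2, -4)

B = (-2, -4)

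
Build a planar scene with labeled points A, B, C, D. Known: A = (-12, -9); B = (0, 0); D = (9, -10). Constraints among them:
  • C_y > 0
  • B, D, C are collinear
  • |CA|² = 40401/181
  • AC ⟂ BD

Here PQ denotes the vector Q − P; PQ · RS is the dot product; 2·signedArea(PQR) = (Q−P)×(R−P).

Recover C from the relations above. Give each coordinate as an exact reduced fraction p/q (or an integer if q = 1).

1. C_x = -162/181  [B, D, C are collinear ∩ AC ⟂ BD]
2. C_y = 180/181  [B, D, C are collinear ∩ AC ⟂ BD]
   → C = (-162/181, 180/181)

C = (-162/181, 180/181)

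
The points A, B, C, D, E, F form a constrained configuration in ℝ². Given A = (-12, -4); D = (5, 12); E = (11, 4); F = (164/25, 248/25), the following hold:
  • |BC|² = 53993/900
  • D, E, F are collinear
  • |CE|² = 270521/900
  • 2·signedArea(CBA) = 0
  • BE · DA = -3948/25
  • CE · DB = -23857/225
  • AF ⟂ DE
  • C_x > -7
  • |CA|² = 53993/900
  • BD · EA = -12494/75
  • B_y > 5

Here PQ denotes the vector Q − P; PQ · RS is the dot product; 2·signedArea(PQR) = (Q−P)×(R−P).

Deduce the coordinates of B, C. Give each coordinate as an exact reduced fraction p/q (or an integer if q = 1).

1. B_x = -11/75  [BE · DA = -3948/25 ∩ BD · EA = -12494/75]
2. B_y = 448/75  [BE · DA = -3948/25 ∩ BD · EA = -12494/75]
   → B = (-11/75, 448/75)
3. C_x = -911/150  [2·signedArea(CBA) = 0 ∩ CE · DB = -23857/225]
4. C_y = 74/75  [2·signedArea(CBA) = 0 ∩ CE · DB = -23857/225]
   → C = (-911/150, 74/75)

B = (-11/75, 448/75)
C = (-911/150, 74/75)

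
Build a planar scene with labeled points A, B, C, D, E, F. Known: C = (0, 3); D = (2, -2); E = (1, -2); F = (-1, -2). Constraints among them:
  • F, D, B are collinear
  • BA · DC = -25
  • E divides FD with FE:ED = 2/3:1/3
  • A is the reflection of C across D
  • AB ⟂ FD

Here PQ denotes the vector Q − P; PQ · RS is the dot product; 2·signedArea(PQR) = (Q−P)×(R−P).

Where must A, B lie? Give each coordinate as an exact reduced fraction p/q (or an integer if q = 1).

A = (4, -7)
B = (4, -2)

1. A_x = 4  [A is the reflection of C across D]
2. A_y = -7  [A is the reflection of C across D]
   → A = (4, -7)
3. B_x = 4  [F, D, B are collinear ∩ AB ⟂ FD]
4. B_y = -2  [F, D, B are collinear ∩ AB ⟂ FD]
   → B = (4, -2)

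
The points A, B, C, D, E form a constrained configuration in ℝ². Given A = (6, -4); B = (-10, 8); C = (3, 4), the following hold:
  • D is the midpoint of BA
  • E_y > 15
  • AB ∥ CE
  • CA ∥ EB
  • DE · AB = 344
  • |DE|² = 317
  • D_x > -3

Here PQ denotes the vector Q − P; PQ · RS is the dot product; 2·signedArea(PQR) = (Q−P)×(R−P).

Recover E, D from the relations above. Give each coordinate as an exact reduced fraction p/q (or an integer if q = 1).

D = (-2, 2)
E = (-13, 16)

1. E_x = -13  [CA ∥ EB ∩ AB ∥ CE]
2. E_y = 16  [CA ∥ EB ∩ AB ∥ CE]
   → E = (-13, 16)
3. D_x = -2  [D is the midpoint of BA]
4. D_y = 2  [D is the midpoint of BA]
   → D = (-2, 2)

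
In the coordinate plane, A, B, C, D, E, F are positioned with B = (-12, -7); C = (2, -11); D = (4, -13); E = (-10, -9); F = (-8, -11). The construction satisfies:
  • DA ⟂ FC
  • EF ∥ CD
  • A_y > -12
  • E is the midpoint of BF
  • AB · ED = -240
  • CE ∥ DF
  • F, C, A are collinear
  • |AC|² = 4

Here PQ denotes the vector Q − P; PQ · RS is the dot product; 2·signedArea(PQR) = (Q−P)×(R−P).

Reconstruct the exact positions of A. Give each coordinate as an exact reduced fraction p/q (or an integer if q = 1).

1. A_x = 4  [F, C, A are collinear ∩ DA ⟂ FC]
2. A_y = -11  [F, C, A are collinear ∩ DA ⟂ FC]
   → A = (4, -11)

A = (4, -11)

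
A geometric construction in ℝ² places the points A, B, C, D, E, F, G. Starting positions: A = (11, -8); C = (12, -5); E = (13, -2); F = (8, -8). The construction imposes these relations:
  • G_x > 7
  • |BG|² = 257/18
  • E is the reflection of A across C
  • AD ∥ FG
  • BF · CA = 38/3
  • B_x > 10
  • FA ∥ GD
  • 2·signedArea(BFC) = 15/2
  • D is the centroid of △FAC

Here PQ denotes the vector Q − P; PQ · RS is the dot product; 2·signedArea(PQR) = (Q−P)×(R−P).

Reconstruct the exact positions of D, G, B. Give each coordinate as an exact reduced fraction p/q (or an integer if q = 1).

B = (61/6, -9/2)
D = (31/3, -7)
G = (22/3, -7)

1. D_x = 31/3  [D is the centroid of △FAC]
2. D_y = -7  [D is the centroid of △FAC]
   → D = (31/3, -7)
3. G_x = 22/3  [FA ∥ GD ∩ AD ∥ FG]
4. G_y = -7  [FA ∥ GD ∩ AD ∥ FG]
   → G = (22/3, -7)
5. B_x = 61/6  [2·signedArea(BFC) = 15/2 ∩ BF · CA = 38/3]
6. B_y = -9/2  [2·signedArea(BFC) = 15/2 ∩ BF · CA = 38/3]
   → B = (61/6, -9/2)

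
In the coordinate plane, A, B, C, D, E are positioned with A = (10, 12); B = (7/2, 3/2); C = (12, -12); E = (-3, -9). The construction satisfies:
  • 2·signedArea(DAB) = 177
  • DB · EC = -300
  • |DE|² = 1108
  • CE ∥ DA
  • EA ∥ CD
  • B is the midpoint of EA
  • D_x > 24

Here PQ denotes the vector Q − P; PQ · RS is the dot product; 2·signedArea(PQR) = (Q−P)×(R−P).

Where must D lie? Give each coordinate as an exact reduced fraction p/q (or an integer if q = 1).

D = (25, 9)

1. D_x = 25  [CE ∥ DA ∩ EA ∥ CD]
2. D_y = 9  [CE ∥ DA ∩ EA ∥ CD]
   → D = (25, 9)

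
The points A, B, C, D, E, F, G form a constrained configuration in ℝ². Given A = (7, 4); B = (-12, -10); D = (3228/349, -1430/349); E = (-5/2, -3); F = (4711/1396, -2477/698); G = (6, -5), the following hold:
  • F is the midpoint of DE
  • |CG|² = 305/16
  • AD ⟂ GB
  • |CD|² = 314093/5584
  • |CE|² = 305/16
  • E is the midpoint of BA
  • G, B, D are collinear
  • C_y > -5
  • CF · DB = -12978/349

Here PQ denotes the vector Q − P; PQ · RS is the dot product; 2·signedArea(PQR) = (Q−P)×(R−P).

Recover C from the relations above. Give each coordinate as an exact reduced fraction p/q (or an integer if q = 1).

1. C_x = 7/4  [line 7416/349·x + 2060/349·y + -4738/349 = 0 ∩ |CG|² = 305/16]
2. C_y = -4  [line 7416/349·x + 2060/349·y + -4738/349 = 0 ∩ |CG|² = 305/16]
   → C = (7/4, -4)

C = (7/4, -4)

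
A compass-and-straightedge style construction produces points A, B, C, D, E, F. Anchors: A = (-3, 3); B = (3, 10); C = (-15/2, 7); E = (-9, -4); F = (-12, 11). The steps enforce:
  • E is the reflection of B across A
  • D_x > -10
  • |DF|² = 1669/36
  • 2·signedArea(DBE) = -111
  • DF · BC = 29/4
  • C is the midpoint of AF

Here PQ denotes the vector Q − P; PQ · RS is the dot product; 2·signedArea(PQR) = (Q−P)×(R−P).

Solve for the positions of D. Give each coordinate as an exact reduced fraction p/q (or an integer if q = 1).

1. D_x = -19/2  [2·signedArea(DBE) = -111 ∩ DF · BC = 29/4]
2. D_y = 14/3  [2·signedArea(DBE) = -111 ∩ DF · BC = 29/4]
   → D = (-19/2, 14/3)

D = (-19/2, 14/3)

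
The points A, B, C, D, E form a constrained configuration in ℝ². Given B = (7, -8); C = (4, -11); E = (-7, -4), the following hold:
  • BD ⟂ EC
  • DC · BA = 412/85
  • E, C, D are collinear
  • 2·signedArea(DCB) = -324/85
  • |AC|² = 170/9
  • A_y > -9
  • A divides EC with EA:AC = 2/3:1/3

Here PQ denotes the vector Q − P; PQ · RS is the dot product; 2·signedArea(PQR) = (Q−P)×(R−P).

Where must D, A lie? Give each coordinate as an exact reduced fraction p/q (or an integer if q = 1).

1. D_x = 406/85  [E, C, D are collinear ∩ BD ⟂ EC]
2. D_y = -977/85  [E, C, D are collinear ∩ BD ⟂ EC]
   → D = (406/85, -977/85)
3. A_x = 1/3  [A divides EC with EA:AC = 2/3:1/3]
4. A_y = -26/3  [A divides EC with EA:AC = 2/3:1/3]
   → A = (1/3, -26/3)

A = (1/3, -26/3)
D = (406/85, -977/85)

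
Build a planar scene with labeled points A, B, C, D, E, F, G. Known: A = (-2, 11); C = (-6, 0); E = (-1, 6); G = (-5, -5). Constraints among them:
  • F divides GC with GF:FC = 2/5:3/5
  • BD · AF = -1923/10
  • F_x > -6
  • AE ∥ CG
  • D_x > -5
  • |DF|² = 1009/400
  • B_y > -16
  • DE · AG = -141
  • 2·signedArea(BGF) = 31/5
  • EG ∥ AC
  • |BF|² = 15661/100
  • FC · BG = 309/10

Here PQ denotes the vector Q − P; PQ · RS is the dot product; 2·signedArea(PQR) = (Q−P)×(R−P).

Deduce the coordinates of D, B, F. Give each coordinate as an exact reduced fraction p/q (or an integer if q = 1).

B = (-6, -31/2)
D = (-4, -9/4)
F = (-27/5, -3)

1. F_x = -27/5  [F divides GC with GF:FC = 2/5:3/5]
2. F_y = -3  [F divides GC with GF:FC = 2/5:3/5]
   → F = (-27/5, -3)
3. D_x = -4  [line 3·x + 16·y + 48 = 0 ∩ |DF|² = 1009/400]
4. D_y = -9/4  [line 3·x + 16·y + 48 = 0 ∩ |DF|² = 1009/400]
   → D = (-4, -9/4)
5. B_x = -6  [2·signedArea(BGF) = 31/5 ∩ FC · BG = 309/10]
6. B_y = -31/2  [2·signedArea(BGF) = 31/5 ∩ FC · BG = 309/10]
   → B = (-6, -31/2)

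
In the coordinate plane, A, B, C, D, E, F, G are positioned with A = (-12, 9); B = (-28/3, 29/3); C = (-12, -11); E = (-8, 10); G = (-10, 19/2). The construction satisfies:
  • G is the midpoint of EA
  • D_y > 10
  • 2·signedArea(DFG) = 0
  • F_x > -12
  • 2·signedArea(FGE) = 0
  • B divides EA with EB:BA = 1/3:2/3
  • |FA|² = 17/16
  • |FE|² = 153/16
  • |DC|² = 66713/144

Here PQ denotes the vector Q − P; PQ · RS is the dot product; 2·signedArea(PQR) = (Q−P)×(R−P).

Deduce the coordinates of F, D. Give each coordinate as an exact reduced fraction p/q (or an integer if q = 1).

1. F_x = -11  [line -1/2·x + 2·y + -24 = 0 ∩ |FA|² = 17/16]
2. F_y = 37/4  [line -1/2·x + 2·y + -24 = 0 ∩ |FA|² = 17/16]
   → F = (-11, 37/4)
3. D_x = -23/3  [line -1/4·x + 1·y + -12 = 0 ∩ |DC|² = 66713/144]
4. D_y = 121/12  [line -1/4·x + 1·y + -12 = 0 ∩ |DC|² = 66713/144]
   → D = (-23/3, 121/12)

D = (-23/3, 121/12)
F = (-11, 37/4)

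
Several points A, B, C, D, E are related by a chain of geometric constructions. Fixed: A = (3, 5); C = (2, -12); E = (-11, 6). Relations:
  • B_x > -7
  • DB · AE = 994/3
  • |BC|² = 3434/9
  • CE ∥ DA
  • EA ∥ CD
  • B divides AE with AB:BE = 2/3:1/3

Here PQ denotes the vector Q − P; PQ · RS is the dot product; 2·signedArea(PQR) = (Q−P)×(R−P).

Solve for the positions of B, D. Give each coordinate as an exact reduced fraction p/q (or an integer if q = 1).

1. B_x = -19/3  [B divides AE with AB:BE = 2/3:1/3]
2. B_y = 17/3  [B divides AE with AB:BE = 2/3:1/3]
   → B = (-19/3, 17/3)
3. D_x = 16  [CE ∥ DA ∩ EA ∥ CD]
4. D_y = -13  [CE ∥ DA ∩ EA ∥ CD]
   → D = (16, -13)

B = (-19/3, 17/3)
D = (16, -13)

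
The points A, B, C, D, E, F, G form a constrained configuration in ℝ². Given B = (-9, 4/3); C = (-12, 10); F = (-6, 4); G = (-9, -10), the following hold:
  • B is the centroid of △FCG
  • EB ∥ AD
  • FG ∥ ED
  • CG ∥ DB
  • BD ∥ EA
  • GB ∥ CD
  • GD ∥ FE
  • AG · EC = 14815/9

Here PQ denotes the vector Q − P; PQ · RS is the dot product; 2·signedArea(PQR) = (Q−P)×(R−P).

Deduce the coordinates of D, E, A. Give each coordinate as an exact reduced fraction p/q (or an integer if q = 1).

1. D_x = -12  [CG ∥ DB ∩ GB ∥ CD]
2. D_y = 64/3  [CG ∥ DB ∩ GB ∥ CD]
   → D = (-12, 64/3)
3. E_x = -9  [FG ∥ ED ∩ GD ∥ FE]
4. E_y = 106/3  [FG ∥ ED ∩ GD ∥ FE]
   → E = (-9, 106/3)
5. A_x = -12  [EB ∥ AD ∩ BD ∥ EA]
6. A_y = 166/3  [EB ∥ AD ∩ BD ∥ EA]
   → A = (-12, 166/3)

A = (-12, 166/3)
D = (-12, 64/3)
E = (-9, 106/3)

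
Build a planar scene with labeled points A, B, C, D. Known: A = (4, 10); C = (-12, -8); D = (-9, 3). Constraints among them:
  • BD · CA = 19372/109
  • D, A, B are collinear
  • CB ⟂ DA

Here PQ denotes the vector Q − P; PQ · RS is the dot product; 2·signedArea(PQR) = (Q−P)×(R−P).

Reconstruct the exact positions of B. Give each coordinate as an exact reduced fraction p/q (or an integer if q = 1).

1. B_x = -1735/109  [D, A, B are collinear ∩ CB ⟂ DA]
2. B_y = -79/109  [D, A, B are collinear ∩ CB ⟂ DA]
   → B = (-1735/109, -79/109)

B = (-1735/109, -79/109)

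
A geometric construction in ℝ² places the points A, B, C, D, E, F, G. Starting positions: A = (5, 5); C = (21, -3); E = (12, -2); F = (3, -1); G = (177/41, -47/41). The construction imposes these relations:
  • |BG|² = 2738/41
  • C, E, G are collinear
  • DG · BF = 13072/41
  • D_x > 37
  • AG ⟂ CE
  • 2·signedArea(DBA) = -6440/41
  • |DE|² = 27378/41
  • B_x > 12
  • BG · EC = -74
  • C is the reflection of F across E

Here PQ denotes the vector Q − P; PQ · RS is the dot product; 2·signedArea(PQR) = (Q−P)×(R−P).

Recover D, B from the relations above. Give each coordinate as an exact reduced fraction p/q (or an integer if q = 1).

B = (510/41, -84/41)
D = (1545/41, -199/41)

1. B_x = 510/41  [line -9·x + 1·y + 114 = 0 ∩ |BG|² = 2738/41]
2. B_y = -84/41  [line -9·x + 1·y + 114 = 0 ∩ |BG|² = 2738/41]
   → B = (510/41, -84/41)
3. D_x = 1545/41  [DG · BF = 13072/41 ∩ 2·signedArea(DBA) = -6440/41]
4. D_y = -199/41  [DG · BF = 13072/41 ∩ 2·signedArea(DBA) = -6440/41]
   → D = (1545/41, -199/41)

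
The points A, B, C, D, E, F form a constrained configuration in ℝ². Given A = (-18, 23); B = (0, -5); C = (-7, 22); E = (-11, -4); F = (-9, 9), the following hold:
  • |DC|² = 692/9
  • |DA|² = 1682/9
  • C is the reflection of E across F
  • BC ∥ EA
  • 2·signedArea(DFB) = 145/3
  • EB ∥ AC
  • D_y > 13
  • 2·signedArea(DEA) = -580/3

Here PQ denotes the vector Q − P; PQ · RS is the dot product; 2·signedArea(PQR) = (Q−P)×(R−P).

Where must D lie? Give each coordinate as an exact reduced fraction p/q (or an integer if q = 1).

1. D_x = -25/3  [2·signedArea(DFB) = 145/3 ∩ 2·signedArea(DEA) = -580/3]
2. D_y = 40/3  [2·signedArea(DFB) = 145/3 ∩ 2·signedArea(DEA) = -580/3]
   → D = (-25/3, 40/3)

D = (-25/3, 40/3)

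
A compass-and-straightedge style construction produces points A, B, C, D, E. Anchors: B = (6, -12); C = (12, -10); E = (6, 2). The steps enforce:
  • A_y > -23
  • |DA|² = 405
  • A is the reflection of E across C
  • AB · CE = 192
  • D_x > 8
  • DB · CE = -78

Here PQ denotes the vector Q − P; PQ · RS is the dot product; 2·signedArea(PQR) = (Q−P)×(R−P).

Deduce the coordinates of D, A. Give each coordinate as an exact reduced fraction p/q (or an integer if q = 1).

A = (18, -22)
D = (9, -4)

1. A_x = 18  [A is the reflection of E across C]
2. A_y = -22  [A is the reflection of E across C]
   → A = (18, -22)
3. D_x = 9  [line 6·x + -12·y + -102 = 0 ∩ |DA|² = 405]
4. D_y = -4  [line 6·x + -12·y + -102 = 0 ∩ |DA|² = 405]
   → D = (9, -4)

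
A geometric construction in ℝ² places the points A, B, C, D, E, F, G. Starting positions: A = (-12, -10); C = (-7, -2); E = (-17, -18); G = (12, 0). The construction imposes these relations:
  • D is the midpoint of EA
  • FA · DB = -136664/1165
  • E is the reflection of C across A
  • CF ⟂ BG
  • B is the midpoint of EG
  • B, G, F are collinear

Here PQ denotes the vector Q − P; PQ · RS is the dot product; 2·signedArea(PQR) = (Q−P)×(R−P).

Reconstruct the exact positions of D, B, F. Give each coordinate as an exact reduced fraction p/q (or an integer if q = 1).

B = (-5/2, -9)
D = (-29/2, -14)
F = (-3043/1165, -10566/1165)

1. D_x = -29/2  [D is the midpoint of EA]
2. D_y = -14  [D is the midpoint of EA]
   → D = (-29/2, -14)
3. B_x = -5/2  [B is the midpoint of EG]
4. B_y = -9  [B is the midpoint of EG]
   → B = (-5/2, -9)
5. F_x = -3043/1165  [B, G, F are collinear ∩ CF ⟂ BG]
6. F_y = -10566/1165  [B, G, F are collinear ∩ CF ⟂ BG]
   → F = (-3043/1165, -10566/1165)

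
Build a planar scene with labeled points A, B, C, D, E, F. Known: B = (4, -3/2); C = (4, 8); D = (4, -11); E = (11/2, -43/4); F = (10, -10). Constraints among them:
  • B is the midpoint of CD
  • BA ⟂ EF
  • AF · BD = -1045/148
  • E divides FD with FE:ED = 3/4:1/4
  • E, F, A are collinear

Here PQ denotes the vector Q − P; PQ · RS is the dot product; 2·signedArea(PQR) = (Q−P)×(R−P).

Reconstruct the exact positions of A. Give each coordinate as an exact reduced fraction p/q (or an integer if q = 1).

1. A_x = 205/37  [E, F, A are collinear ∩ BA ⟂ EF]
2. A_y = -795/74  [E, F, A are collinear ∩ BA ⟂ EF]
   → A = (205/37, -795/74)

A = (205/37, -795/74)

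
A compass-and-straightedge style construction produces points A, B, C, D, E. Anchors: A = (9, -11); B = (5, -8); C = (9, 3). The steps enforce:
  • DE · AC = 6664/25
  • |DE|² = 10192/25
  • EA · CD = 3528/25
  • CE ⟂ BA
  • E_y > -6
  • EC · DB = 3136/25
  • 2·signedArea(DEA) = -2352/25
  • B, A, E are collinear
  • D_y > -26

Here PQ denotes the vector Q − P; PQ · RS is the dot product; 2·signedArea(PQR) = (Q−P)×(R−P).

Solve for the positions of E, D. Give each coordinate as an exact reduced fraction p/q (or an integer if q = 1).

D = (9, -25)
E = (57/25, -149/25)

1. E_x = 57/25  [B, A, E are collinear ∩ CE ⟂ BA]
2. E_y = -149/25  [B, A, E are collinear ∩ CE ⟂ BA]
   → E = (57/25, -149/25)
3. D_x = 9  [2·signedArea(DEA) = -2352/25 ∩ DE · AC = 6664/25]
4. D_y = -25  [2·signedArea(DEA) = -2352/25 ∩ DE · AC = 6664/25]
   → D = (9, -25)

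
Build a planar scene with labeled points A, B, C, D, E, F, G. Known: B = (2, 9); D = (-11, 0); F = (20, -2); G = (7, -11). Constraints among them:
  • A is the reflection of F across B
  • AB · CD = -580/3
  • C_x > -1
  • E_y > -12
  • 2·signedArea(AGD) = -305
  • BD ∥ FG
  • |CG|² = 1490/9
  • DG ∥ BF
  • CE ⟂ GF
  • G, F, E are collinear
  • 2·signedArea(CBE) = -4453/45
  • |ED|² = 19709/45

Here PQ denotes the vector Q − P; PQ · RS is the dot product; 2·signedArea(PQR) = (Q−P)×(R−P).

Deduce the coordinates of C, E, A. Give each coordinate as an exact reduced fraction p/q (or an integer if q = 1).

1. E_x = 499/75  [line -9·x + 13·y + 206 = 0 ∩ |ED|² = 19709/45]
2. E_y = -281/25  [line -9·x + 13·y + 206 = 0 ∩ |ED|² = 19709/45]
   → E = (499/75, -281/25)
3. A_x = -16  [A is the reflection of F across B]
4. A_y = 20  [A is the reflection of F across B]
   → A = (-16, 20)
5. C_x = -2/3  [2·signedArea(CBE) = -4453/45 ∩ CE ⟂ GF]
6. C_y = -2/3  [2·signedArea(CBE) = -4453/45 ∩ CE ⟂ GF]
   → C = (-2/3, -2/3)

A = (-16, 20)
C = (-2/3, -2/3)
E = (499/75, -281/25)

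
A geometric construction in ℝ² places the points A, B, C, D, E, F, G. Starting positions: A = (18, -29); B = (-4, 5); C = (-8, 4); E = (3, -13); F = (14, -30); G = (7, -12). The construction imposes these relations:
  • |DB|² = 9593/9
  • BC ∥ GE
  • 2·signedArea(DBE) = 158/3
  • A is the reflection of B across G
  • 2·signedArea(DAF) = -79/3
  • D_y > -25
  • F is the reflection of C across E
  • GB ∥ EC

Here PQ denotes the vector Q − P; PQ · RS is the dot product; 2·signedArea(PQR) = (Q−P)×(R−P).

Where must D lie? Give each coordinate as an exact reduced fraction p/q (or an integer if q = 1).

D = (31/3, -73/3)

1. D_x = 31/3  [2·signedArea(DAF) = -79/3 ∩ 2·signedArea(DBE) = 158/3]
2. D_y = -73/3  [2·signedArea(DAF) = -79/3 ∩ 2·signedArea(DBE) = 158/3]
   → D = (31/3, -73/3)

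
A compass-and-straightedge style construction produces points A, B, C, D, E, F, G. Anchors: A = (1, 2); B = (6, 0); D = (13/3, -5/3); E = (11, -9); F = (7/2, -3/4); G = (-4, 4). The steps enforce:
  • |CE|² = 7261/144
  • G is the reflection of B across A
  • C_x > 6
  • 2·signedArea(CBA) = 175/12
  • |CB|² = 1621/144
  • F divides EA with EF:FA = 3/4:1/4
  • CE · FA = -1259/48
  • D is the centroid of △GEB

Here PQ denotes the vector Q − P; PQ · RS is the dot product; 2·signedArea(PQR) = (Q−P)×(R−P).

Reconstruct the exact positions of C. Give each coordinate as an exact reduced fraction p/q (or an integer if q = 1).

C = (41/6, -13/4)

1. C_x = 41/6  [2·signedArea(CBA) = 175/12 ∩ CE · FA = -1259/48]
2. C_y = -13/4  [2·signedArea(CBA) = 175/12 ∩ CE · FA = -1259/48]
   → C = (41/6, -13/4)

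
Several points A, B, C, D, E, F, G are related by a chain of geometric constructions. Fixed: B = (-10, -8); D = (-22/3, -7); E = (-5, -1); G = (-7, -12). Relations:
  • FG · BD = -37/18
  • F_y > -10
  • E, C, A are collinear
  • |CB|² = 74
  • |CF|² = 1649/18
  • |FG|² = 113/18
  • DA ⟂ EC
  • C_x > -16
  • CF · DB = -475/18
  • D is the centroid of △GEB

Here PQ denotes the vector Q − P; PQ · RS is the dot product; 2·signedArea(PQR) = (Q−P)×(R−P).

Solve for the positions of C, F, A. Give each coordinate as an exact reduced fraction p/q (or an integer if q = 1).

1. F_x = -43/6  [line -8/3·x + -1·y + -515/18 = 0 ∩ |FG|² = 113/18]
2. F_y = -19/2  [line -8/3·x + -1·y + -515/18 = 0 ∩ |FG|² = 113/18]
   → F = (-43/6, -19/2)
3. C_x = -15  [line 8/3·x + 1·y + 55 = 0 ∩ |CB|² = 74]
4. C_y = -15  [line 8/3·x + 1·y + 55 = 0 ∩ |CB|² = 74]
   → C = (-15, -15)
5. A_x = -1915/222  [E, C, A are collinear ∩ DA ⟂ EC]
6. A_y = -1349/222  [E, C, A are collinear ∩ DA ⟂ EC]
   → A = (-1915/222, -1349/222)

A = (-1915/222, -1349/222)
C = (-15, -15)
F = (-43/6, -19/2)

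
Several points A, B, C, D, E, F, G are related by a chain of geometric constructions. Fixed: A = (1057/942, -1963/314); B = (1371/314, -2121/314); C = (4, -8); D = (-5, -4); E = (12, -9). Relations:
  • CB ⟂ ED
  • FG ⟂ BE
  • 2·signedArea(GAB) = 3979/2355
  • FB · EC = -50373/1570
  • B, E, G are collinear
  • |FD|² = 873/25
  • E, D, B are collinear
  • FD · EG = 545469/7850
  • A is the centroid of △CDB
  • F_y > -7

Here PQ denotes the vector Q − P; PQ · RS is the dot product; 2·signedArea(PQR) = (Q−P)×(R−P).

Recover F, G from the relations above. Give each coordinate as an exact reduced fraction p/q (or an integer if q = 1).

1. G_x = 973/1570  [B, E, G are collinear ∩ 2·signedArea(GAB) = 3979/2355]
2. G_y = -1775/314  [B, E, G are collinear ∩ 2·signedArea(GAB) = 3979/2355]
   → G = (973/1570, -1775/314)
3. F_x = 2/5  [FD · EG = 545469/7850 ∩ FB · EC = -50373/1570]
4. F_y = -32/5  [FD · EG = 545469/7850 ∩ FB · EC = -50373/1570]
   → F = (2/5, -32/5)

F = (2/5, -32/5)
G = (973/1570, -1775/314)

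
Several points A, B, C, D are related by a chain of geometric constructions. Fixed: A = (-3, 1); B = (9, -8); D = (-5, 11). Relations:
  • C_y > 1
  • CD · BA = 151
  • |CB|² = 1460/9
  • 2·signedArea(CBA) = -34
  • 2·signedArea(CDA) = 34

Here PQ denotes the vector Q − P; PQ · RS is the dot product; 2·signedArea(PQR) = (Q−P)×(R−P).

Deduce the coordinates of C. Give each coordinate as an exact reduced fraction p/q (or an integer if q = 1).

1. C_x = 1/3  [2·signedArea(CBA) = -34 ∩ 2·signedArea(CDA) = 34]
2. C_y = 4/3  [2·signedArea(CBA) = -34 ∩ 2·signedArea(CDA) = 34]
   → C = (1/3, 4/3)

C = (1/3, 4/3)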